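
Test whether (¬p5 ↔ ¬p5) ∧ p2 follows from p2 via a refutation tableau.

Yes

Initial set: {T p2; F ((¬p5 ↔ ¬p5) ∧ p2)}.
F ((¬p5 ↔ ¬p5) ∧ p2): β-rule — branch into F (¬p5 ↔ ¬p5)  //  F p2.
  branch 1 (add F (¬p5 ↔ ¬p5)):
    F (¬p5 ↔ ¬p5): β-rule — branch into T ¬p5, F ¬p5  //  F ¬p5, T ¬p5.
      branch 1.1 (add T ¬p5, F ¬p5):
        × closes — contains both p5 and ¬p5.
      branch 1.2 (add F ¬p5, T ¬p5):
        × closes — contains both p5 and ¬p5.
  branch 2 (add F p2):
    × closes — contains both p2 and ¬p2.
All 3 branches close.
Every branch closed, so the premises entail the conclusion.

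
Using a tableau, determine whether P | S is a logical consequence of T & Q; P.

Yes

Initial set: {T (T & Q); T P; F (P | S)}.
T (T & Q): α-rule — add T T, T Q.
F (P | S): α-rule — add F P, F S.
× closes — contains both P and ~P.
All 1 branch closes.
Every branch closed, so the premises entail the conclusion.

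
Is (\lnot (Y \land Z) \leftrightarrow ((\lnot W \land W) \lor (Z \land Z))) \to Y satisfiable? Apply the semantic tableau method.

Satisfiable

Initial set: {((\lnot (Y \land Z) \leftrightarrow ((\lnot W \land W) \lor (Z \land Z))) \to Y)}.
((\lnot (Y \land Z) \leftrightarrow ((\lnot W \land W) \lor (Z \land Z))) \to Y): β-rule — branch into \lnot (\lnot (Y \land Z) \leftrightarrow ((\lnot W \land W) \lor (Z \land Z)))  //  Y.
  branch 1 (add \lnot (\lnot (Y \land Z) \leftrightarrow ((\lnot W \land W) \lor (Z \land Z)))):
    \lnot (\lnot (Y \land Z) \leftrightarrow ((\lnot W \land W) \lor (Z \land Z))): β-rule — branch into \lnot (Y \land Z), \lnot ((\lnot W \land W) \lor (Z \land Z))  //  \lnot \lnot (Y \land Z), ((\lnot W \land W) \lor (Z \land Z)).
      branch 1.1 (add \lnot (Y \land Z), \lnot ((\lnot W \land W) \lor (Z \land Z))):
        \lnot ((\lnot W \land W) \lor (Z \land Z)): α-rule — add \lnot (\lnot W \land W), \lnot (Z \land Z).
        \lnot (Y \land Z): β-rule — branch into \lnot Y  //  \lnot Z.
          branch 1.1.1 (add \lnot Y):
            \lnot (\lnot W \land W): β-rule — branch into \lnot \lnot W  //  \lnot W.
              branch 1.1.1.1 (add \lnot \lnot W):
                \lnot (Z \land Z): β-rule — branch into \lnot Z  //  \lnot Z.
                  branch 1.1.1.1.1 (add \lnot Z):
                    ○ open, literals {W=true, Y=false, Z=false}.
                  branch 1.1.1.1.2 (add \lnot Z):
                    ○ open, literals {W=true, Y=false, Z=false}.
              branch 1.1.1.2 (add \lnot W):
                \lnot (Z \land Z): β-rule — branch into \lnot Z  //  \lnot Z.
                  branch 1.1.1.2.1 (add \lnot Z):
                    ○ open, literals {W=false, Y=false, Z=false}.
                  branch 1.1.1.2.2 (add \lnot Z):
                    ○ open, literals {W=false, Y=false, Z=false}.
          branch 1.1.2 (add \lnot Z):
            \lnot (\lnot W \land W): β-rule — branch into \lnot \lnot W  //  \lnot W.
              branch 1.1.2.1 (add \lnot \lnot W):
                \lnot (Z \land Z): β-rule — branch into \lnot Z  //  \lnot Z.
                  branch 1.1.2.1.1 (add \lnot Z):
                    ○ open, literals {W=true, Z=false}.
                  branch 1.1.2.1.2 (add \lnot Z):
                    ○ open, literals {W=true, Z=false}.
              branch 1.1.2.2 (add \lnot W):
                \lnot (Z \land Z): β-rule — branch into \lnot Z  //  \lnot Z.
                  branch 1.1.2.2.1 (add \lnot Z):
                    ○ open, literals {W=false, Z=false}.
                  branch 1.1.2.2.2 (add \lnot Z):
                    ○ open, literals {W=false, Z=false}.
      branch 1.2 (add \lnot \lnot (Y \land Z), ((\lnot W \land W) \lor (Z \land Z))):
        \lnot \lnot (Y \land Z): α-rule — add Y, Z.
        ((\lnot W \land W) \lor (Z \land Z)): β-rule — branch into (\lnot W \land W)  //  (Z \land Z).
          branch 1.2.1 (add (\lnot W \land W)):
            (\lnot W \land W): α-rule — add \lnot W, W.
            × closes — contains both W and \lnot W.
          branch 1.2.2 (add (Z \land Z)):
            (Z \land Z): α-rule — add Z, Z.
            ○ open, literals {Y=true, Z=true}.
  branch 2 (add Y):
    ○ open, literals {Y=true}.
1 branch closed, 10 open.
An open branch gives a satisfying assignment: W=true, Y=false, Z=false.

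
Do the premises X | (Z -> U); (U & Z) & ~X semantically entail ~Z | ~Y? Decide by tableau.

No

Initial set: {(X | (Z -> U)); ((U & Z) & ~X); ~(~Z | ~Y)}.
((U & Z) & ~X): α-rule — add (U & Z), ~X.
~(~Z | ~Y): α-rule — add ~~Z, ~~Y.
(U & Z): α-rule — add U, Z.
(X | (Z -> U)): β-rule — branch into X  //  (Z -> U).
  branch 1 (add X):
    × closes — contains both X and ~X.
  branch 2 (add (Z -> U)):
    (Z -> U): β-rule — branch into ~Z  //  U.
      branch 2.1 (add ~Z):
        × closes — contains both Z and ~Z.
      branch 2.2 (add U):
        ○ open, literals {U=1, X=0, Y=1, Z=1}.
2 branches closed, 1 open.
An open branch gives a countermodel: U=1, X=0, Y=1, Z=1 (unmentioned atoms arbitrary); the premises hold there but the conclusion fails.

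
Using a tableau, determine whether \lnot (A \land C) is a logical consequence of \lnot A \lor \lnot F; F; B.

Yes

Initial set: {(\lnot A \lor \lnot F); F; B; \lnot \lnot (A \land C)}.
\lnot \lnot (A \land C): α-rule — add A, C.
(\lnot A \lor \lnot F): β-rule — branch into \lnot A  //  \lnot F.
  branch 1 (add \lnot A):
    × closes — contains both A and \lnot A.
  branch 2 (add \lnot F):
    × closes — contains both F and \lnot F.
All 2 branches close.
Every branch closed, so the premises entail the conclusion.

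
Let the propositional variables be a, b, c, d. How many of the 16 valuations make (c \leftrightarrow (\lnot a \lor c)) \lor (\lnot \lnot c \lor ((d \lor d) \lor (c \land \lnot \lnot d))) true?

Initial set: {T ((c \leftrightarrow (\lnot a \lor c)) \lor (\lnot \lnot c \lor ((d \lor d) \lor (c \land \lnot \lnot d))))}.
T ((c \leftrightarrow (\lnot a \lor c)) \lor (\lnot \lnot c \lor ((d \lor d) \lor (c \land \lnot \lnot d)))): β-rule — branch into T (c \leftrightarrow (\lnot a \lor c))  //  T (\lnot \lnot c \lor ((d \lor d) \lor (c \land \lnot \lnot d))).
  branch 1 (add T (c \leftrightarrow (\lnot a \lor c))):
    T (c \leftrightarrow (\lnot a \lor c)): β-rule — branch into T c, T (\lnot a \lor c)  //  F c, F (\lnot a \lor c).
      branch 1.1 (add T c, T (\lnot a \lor c)):
        T (\lnot a \lor c): β-rule — branch into T \lnot a  //  T c.
          branch 1.1.1 (add T \lnot a):
            ○ open, literals {a=0, c=1}.
          branch 1.1.2 (add T c):
            ○ open, literals {c=1}.
      branch 1.2 (add F c, F (\lnot a \lor c)):
        F (\lnot a \lor c): α-rule — add F \lnot a, F c.
        ○ open, literals {a=1, c=0}.
  branch 2 (add T (\lnot \lnot c \lor ((d \lor d) \lor (c \land \lnot \lnot d)))):
    T (\lnot \lnot c \lor ((d \lor d) \lor (c \land \lnot \lnot d))): β-rule — branch into T \lnot \lnot c  //  T ((d \lor d) \lor (c \land \lnot \lnot d)).
      branch 2.1 (add T \lnot \lnot c):
        T \lnot \lnot c: drop double negation, giving T c.
        ○ open, literals {c=1}.
      branch 2.2 (add T ((d \lor d) \lor (c \land \lnot \lnot d))):
        T ((d \lor d) \lor (c \land \lnot \lnot d)): β-rule — branch into T (d \lor d)  //  T (c \land \lnot \lnot d).
          branch 2.2.1 (add T (d \lor d)):
            T (d \lor d): β-rule — branch into T d  //  T d.
              branch 2.2.1.1 (add T d):
                ○ open, literals {d=1}.
              branch 2.2.1.2 (add T d):
                ○ open, literals {d=1}.
          branch 2.2.2 (add T (c \land \lnot \lnot d)):
            T (c \land \lnot \lnot d): α-rule — add T c, T \lnot \lnot d.
            T \lnot \lnot d: drop double negation, giving T d.
            ○ open, literals {c=1, d=1}.
0 branches closed, 7 open.
Each open branch fixes some atoms; the unmentioned ones are free. Counting distinct full assignments: branch {a=0, c=1} (b, d) contributes 4 new; branch {c=1} (a, b, d) contributes 4 new; branch {a=1, c=0} (b, d) contributes 4 new; branch {c=1} (a, b, d) contributes 0 new; branch {d=1} (a, b, c) contributes 2 new; branch {d=1} (a, b, c) contributes 0 new; branch {c=1, d=1} (a, b) contributes 0 new. Total: 14.

14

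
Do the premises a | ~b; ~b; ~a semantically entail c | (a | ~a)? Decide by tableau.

Yes

Initial set: {(a | ~b); ~b; ~a; ~(c | (a | ~a))}.
~(c | (a | ~a)): α-rule — add ~c, ~(a | ~a).
~(a | ~a): α-rule — add ~a, ~~a.
× closes — contains both a and ~a.
All 1 branch closes.
Every branch closed, so the premises entail the conclusion.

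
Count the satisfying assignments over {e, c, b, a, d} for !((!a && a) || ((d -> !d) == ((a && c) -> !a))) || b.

Initial set: {T (!((!a && a) || ((d -> !d) == ((a && c) -> !a))) || b)}.
T (!((!a && a) || ((d -> !d) == ((a && c) -> !a))) || b): β-rule — branch into T !((!a && a) || ((d -> !d) == ((a && c) -> !a)))  //  T b.
  branch 1 (add T !((!a && a) || ((d -> !d) == ((a && c) -> !a)))):
    T !((!a && a) || ((d -> !d) == ((a && c) -> !a))): α-rule — add F (!a && a), F ((d -> !d) == ((a && c) -> !a)).
    F (!a && a): β-rule — branch into F !a  //  F a.
      branch 1.1 (add F !a):
        F ((d -> !d) == ((a && c) -> !a)): β-rule — branch into T (d -> !d), F ((a && c) -> !a)  //  F (d -> !d), T ((a && c) -> !a).
          branch 1.1.1 (add T (d -> !d), F ((a && c) -> !a)):
            F ((a && c) -> !a): α-rule — add T (a && c), F !a.
            T (a && c): α-rule — add T a, T c.
            T (d -> !d): β-rule — branch into F d  //  T !d.
              branch 1.1.1.1 (add F d):
                ○ open, literals {a=1, c=1, d=0}.
              branch 1.1.1.2 (add T !d):
                ○ open, literals {a=1, c=1, d=0}.
          branch 1.1.2 (add F (d -> !d), T ((a && c) -> !a)):
            F (d -> !d): α-rule — add T d, F !d.
            T ((a && c) -> !a): β-rule — branch into F (a && c)  //  T !a.
              branch 1.1.2.1 (add F (a && c)):
                F (a && c): β-rule — branch into F a  //  F c.
                  branch 1.1.2.1.1 (add F a):
                    × closes — contains both a and !a.
                  branch 1.1.2.1.2 (add F c):
                    ○ open, literals {a=1, c=0, d=1}.
              branch 1.1.2.2 (add T !a):
                × closes — contains both a and !a.
      branch 1.2 (add F a):
        F ((d -> !d) == ((a && c) -> !a)): β-rule — branch into T (d -> !d), F ((a && c) -> !a)  //  F (d -> !d), T ((a && c) -> !a).
          branch 1.2.1 (add T (d -> !d), F ((a && c) -> !a)):
            F ((a && c) -> !a): α-rule — add T (a && c), F !a.
            × closes — contains both a and !a.
          branch 1.2.2 (add F (d -> !d), T ((a && c) -> !a)):
            F (d -> !d): α-rule — add T d, F !d.
            T ((a && c) -> !a): β-rule — branch into F (a && c)  //  T !a.
              branch 1.2.2.1 (add F (a && c)):
                F (a && c): β-rule — branch into F a  //  F c.
                  branch 1.2.2.1.1 (add F a):
                    ○ open, literals {a=0, d=1}.
                  branch 1.2.2.1.2 (add F c):
                    ○ open, literals {a=0, c=0, d=1}.
              branch 1.2.2.2 (add T !a):
                ○ open, literals {a=0, d=1}.
  branch 2 (add T b):
    ○ open, literals {b=1}.
3 branches closed, 7 open.
Each open branch fixes some atoms; the unmentioned ones are free. Counting distinct full assignments: branch {a=1, c=1, d=0} (e, b) contributes 4 new; branch {a=1, c=1, d=0} (e, b) contributes 0 new; branch {a=1, c=0, d=1} (e, b) contributes 4 new; branch {a=0, d=1} (e, c, b) contributes 8 new; branch {a=0, c=0, d=1} (e, b) contributes 0 new; branch {a=0, d=1} (e, c, b) contributes 0 new; branch {b=1} (e, c, a, d) contributes 8 new. Total: 24.

24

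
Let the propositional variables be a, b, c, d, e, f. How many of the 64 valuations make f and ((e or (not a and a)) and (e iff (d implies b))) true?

12

Initial set: {(f and ((e or (not a and a)) and (e iff (d implies b))))}.
(f and ((e or (not a and a)) and (e iff (d implies b)))): α-rule — add f, ((e or (not a and a)) and (e iff (d implies b))).
((e or (not a and a)) and (e iff (d implies b))): α-rule — add (e or (not a and a)), (e iff (d implies b)).
(e or (not a and a)): β-rule — branch into e  //  (not a and a).
  branch 1 (add e):
    (e iff (d implies b)): β-rule — branch into e, (d implies b)  //  not e, not (d implies b).
      branch 1.1 (add e, (d implies b)):
        (d implies b): β-rule — branch into not d  //  b.
          branch 1.1.1 (add not d):
            ○ open, literals {d=0, e=1, f=1}.
          branch 1.1.2 (add b):
            ○ open, literals {b=1, e=1, f=1}.
      branch 1.2 (add not e, not (d implies b)):
        × closes — contains both e and not e.
  branch 2 (add (not a and a)):
    (not a and a): α-rule — add not a, a.
    × closes — contains both a and not a.
2 branches closed, 2 open.
Each open branch fixes some atoms; the unmentioned ones are free. Counting distinct full assignments: branch {d=0, e=1, f=1} (a, b, c) contributes 8 new; branch {b=1, e=1, f=1} (a, c, d) contributes 4 new. Total: 12.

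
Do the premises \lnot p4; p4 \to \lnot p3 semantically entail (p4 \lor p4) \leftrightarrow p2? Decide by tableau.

No

Initial set: {T \lnot p4; T (p4 \to \lnot p3); F ((p4 \lor p4) \leftrightarrow p2)}.
T (p4 \to \lnot p3): β-rule — branch into F p4  //  T \lnot p3.
  branch 1 (add F p4):
    F ((p4 \lor p4) \leftrightarrow p2): β-rule — branch into T (p4 \lor p4), F p2  //  F (p4 \lor p4), T p2.
      branch 1.1 (add T (p4 \lor p4), F p2):
        T (p4 \lor p4): β-rule — branch into T p4  //  T p4.
          branch 1.1.1 (add T p4):
            × closes — contains both p4 and \lnot p4.
          branch 1.1.2 (add T p4):
            × closes — contains both p4 and \lnot p4.
      branch 1.2 (add F (p4 \lor p4), T p2):
        F (p4 \lor p4): α-rule — add F p4, F p4.
        ○ open, literals {p2=T, p4=F}.
  branch 2 (add T \lnot p3):
    F ((p4 \lor p4) \leftrightarrow p2): β-rule — branch into T (p4 \lor p4), F p2  //  F (p4 \lor p4), T p2.
      branch 2.1 (add T (p4 \lor p4), F p2):
        T (p4 \lor p4): β-rule — branch into T p4  //  T p4.
          branch 2.1.1 (add T p4):
            × closes — contains both p4 and \lnot p4.
          branch 2.1.2 (add T p4):
            × closes — contains both p4 and \lnot p4.
      branch 2.2 (add F (p4 \lor p4), T p2):
        F (p4 \lor p4): α-rule — add F p4, F p4.
        ○ open, literals {p2=T, p3=F, p4=F}.
4 branches closed, 2 open.
An open branch gives a countermodel: p2=T, p4=F (unmentioned atoms arbitrary); the premises hold there but the conclusion fails.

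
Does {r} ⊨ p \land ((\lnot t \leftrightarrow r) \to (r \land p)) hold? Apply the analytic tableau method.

No

Initial set: {r; \lnot (p \land ((\lnot t \leftrightarrow r) \to (r \land p)))}.
\lnot (p \land ((\lnot t \leftrightarrow r) \to (r \land p))): β-rule — branch into \lnot p  //  \lnot ((\lnot t \leftrightarrow r) \to (r \land p)).
  branch 1 (add \lnot p):
    ○ open, literals {p=F, r=T}.
  branch 2 (add \lnot ((\lnot t \leftrightarrow r) \to (r \land p))):
    \lnot ((\lnot t \leftrightarrow r) \to (r \land p)): α-rule — add (\lnot t \leftrightarrow r), \lnot (r \land p).
    (\lnot t \leftrightarrow r): β-rule — branch into \lnot t, r  //  \lnot \lnot t, \lnot r.
      branch 2.1 (add \lnot t, r):
        \lnot (r \land p): β-rule — branch into \lnot r  //  \lnot p.
          branch 2.1.1 (add \lnot r):
            × closes — contains both r and \lnot r.
          branch 2.1.2 (add \lnot p):
            ○ open, literals {p=F, r=T, t=F}.
      branch 2.2 (add \lnot \lnot t, \lnot r):
        × closes — contains both r and \lnot r.
2 branches closed, 2 open.
An open branch gives a countermodel: p=F, r=T (unmentioned atoms arbitrary); the premises hold there but the conclusion fails.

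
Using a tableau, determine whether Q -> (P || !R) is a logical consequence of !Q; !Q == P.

Yes

Initial set: {T !Q; T (!Q == P); F (Q -> (P || !R))}.
F (Q -> (P || !R)): α-rule — add T Q, F (P || !R).
× closes — contains both Q and !Q.
All 1 branch closes.
Every branch closed, so the premises entail the conclusion.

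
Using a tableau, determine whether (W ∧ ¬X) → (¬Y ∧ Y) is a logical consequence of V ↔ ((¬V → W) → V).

Initial set: {(V ↔ ((¬V → W) → V)); ¬((W ∧ ¬X) → (¬Y ∧ Y))}.
¬((W ∧ ¬X) → (¬Y ∧ Y)): α-rule — add (W ∧ ¬X), ¬(¬Y ∧ Y).
(W ∧ ¬X): α-rule — add W, ¬X.
(V ↔ ((¬V → W) → V)): β-rule — branch into V, ((¬V → W) → V)  //  ¬V, ¬((¬V → W) → V).
  branch 1 (add V, ((¬V → W) → V)):
    ¬(¬Y ∧ Y): β-rule — branch into ¬¬Y  //  ¬Y.
      branch 1.1 (add ¬¬Y):
        ((¬V → W) → V): β-rule — branch into ¬(¬V → W)  //  V.
          branch 1.1.1 (add ¬(¬V → W)):
            ¬(¬V → W): α-rule — add ¬V, ¬W.
            × closes — contains both V and ¬V.
          branch 1.1.2 (add V):
            ○ open, literals {V=true, W=true, X=false, Y=true}.
      branch 1.2 (add ¬Y):
        ((¬V → W) → V): β-rule — branch into ¬(¬V → W)  //  V.
          branch 1.2.1 (add ¬(¬V → W)):
            ¬(¬V → W): α-rule — add ¬V, ¬W.
            × closes — contains both V and ¬V.
          branch 1.2.2 (add V):
            ○ open, literals {V=true, W=true, X=false, Y=false}.
  branch 2 (add ¬V, ¬((¬V → W) → V)):
    ¬((¬V → W) → V): α-rule — add (¬V → W), ¬V.
    ¬(¬Y ∧ Y): β-rule — branch into ¬¬Y  //  ¬Y.
      branch 2.1 (add ¬¬Y):
        (¬V → W): β-rule — branch into ¬¬V  //  W.
          branch 2.1.1 (add ¬¬V):
            × closes — contains both V and ¬V.
          branch 2.1.2 (add W):
            ○ open, literals {V=false, W=true, X=false, Y=true}.
      branch 2.2 (add ¬Y):
        (¬V → W): β-rule — branch into ¬¬V  //  W.
          branch 2.2.1 (add ¬¬V):
            × closes — contains both V and ¬V.
          branch 2.2.2 (add W):
            ○ open, literals {V=false, W=true, X=false, Y=false}.
4 branches closed, 4 open.
An open branch gives a countermodel: V=true, W=true, X=false, Y=true (unmentioned atoms arbitrary); the premises hold there but the conclusion fails.

No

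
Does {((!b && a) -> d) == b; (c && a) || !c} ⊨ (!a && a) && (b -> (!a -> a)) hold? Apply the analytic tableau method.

Initial set: {(((!b && a) -> d) == b); ((c && a) || !c); !((!a && a) && (b -> (!a -> a)))}.
(((!b && a) -> d) == b): β-rule — branch into ((!b && a) -> d), b  //  !((!b && a) -> d), !b.
  branch 1 (add ((!b && a) -> d), b):
    ((c && a) || !c): β-rule — branch into (c && a)  //  !c.
      branch 1.1 (add (c && a)):
        (c && a): α-rule — add c, a.
        !((!a && a) && (b -> (!a -> a))): β-rule — branch into !(!a && a)  //  !(b -> (!a -> a)).
          branch 1.1.1 (add !(!a && a)):
            ((!b && a) -> d): β-rule — branch into !(!b && a)  //  d.
              branch 1.1.1.1 (add !(!b && a)):
                !(!a && a): β-rule — branch into !!a  //  !a.
                  branch 1.1.1.1.1 (add !!a):
                    !(!b && a): β-rule — branch into !!b  //  !a.
                      branch 1.1.1.1.1.1 (add !!b):
                        ○ open, literals {a=1, b=1, c=1}.
                      branch 1.1.1.1.1.2 (add !a):
                        × closes — contains both a and !a.
                  branch 1.1.1.1.2 (add !a):
                    × closes — contains both a and !a.
              branch 1.1.1.2 (add d):
                !(!a && a): β-rule — branch into !!a  //  !a.
                  branch 1.1.1.2.1 (add !!a):
                    ○ open, literals {a=1, b=1, c=1, d=1}.
                  branch 1.1.1.2.2 (add !a):
                    × closes — contains both a and !a.
          branch 1.1.2 (add !(b -> (!a -> a))):
            !(b -> (!a -> a)): α-rule — add b, !(!a -> a).
            !(!a -> a): α-rule — add !a, !a.
            × closes — contains both a and !a.
      branch 1.2 (add !c):
        !((!a && a) && (b -> (!a -> a))): β-rule — branch into !(!a && a)  //  !(b -> (!a -> a)).
          branch 1.2.1 (add !(!a && a)):
            ((!b && a) -> d): β-rule — branch into !(!b && a)  //  d.
              branch 1.2.1.1 (add !(!b && a)):
                !(!a && a): β-rule — branch into !!a  //  !a.
                  branch 1.2.1.1.1 (add !!a):
                    !(!b && a): β-rule — branch into !!b  //  !a.
                      branch 1.2.1.1.1.1 (add !!b):
                        ○ open, literals {a=1, b=1, c=0}.
                      branch 1.2.1.1.1.2 (add !a):
                        × closes — contains both a and !a.
                  branch 1.2.1.1.2 (add !a):
                    !(!b && a): β-rule — branch into !!b  //  !a.
                      branch 1.2.1.1.2.1 (add !!b):
                        ○ open, literals {a=0, b=1, c=0}.
                      branch 1.2.1.1.2.2 (add !a):
                        ○ open, literals {a=0, b=1, c=0}.
              branch 1.2.1.2 (add d):
                !(!a && a): β-rule — branch into !!a  //  !a.
                  branch 1.2.1.2.1 (add !!a):
                    ○ open, literals {a=1, b=1, c=0, d=1}.
                  branch 1.2.1.2.2 (add !a):
                    ○ open, literals {a=0, b=1, c=0, d=1}.
          branch 1.2.2 (add !(b -> (!a -> a))):
            !(b -> (!a -> a)): α-rule — add b, !(!a -> a).
            !(!a -> a): α-rule — add !a, !a.
            ((!b && a) -> d): β-rule — branch into !(!b && a)  //  d.
              branch 1.2.2.1 (add !(!b && a)):
                !(!b && a): β-rule — branch into !!b  //  !a.
                  branch 1.2.2.1.1 (add !!b):
                    ○ open, literals {a=0, b=1, c=0}.
                  branch 1.2.2.1.2 (add !a):
                    ○ open, literals {a=0, b=1, c=0}.
              branch 1.2.2.2 (add d):
                ○ open, literals {a=0, b=1, c=0, d=1}.
  branch 2 (add !((!b && a) -> d), !b):
    !((!b && a) -> d): α-rule — add (!b && a), !d.
    (!b && a): α-rule — add !b, a.
    ((c && a) || !c): β-rule — branch into (c && a)  //  !c.
      branch 2.1 (add (c && a)):
        (c && a): α-rule — add c, a.
        !((!a && a) && (b -> (!a -> a))): β-rule — branch into !(!a && a)  //  !(b -> (!a -> a)).
          branch 2.1.1 (add !(!a && a)):
            !(!a && a): β-rule — branch into !!a  //  !a.
              branch 2.1.1.1 (add !!a):
                ○ open, literals {a=1, b=0, c=1, d=0}.
              branch 2.1.1.2 (add !a):
                × closes — contains both a and !a.
          branch 2.1.2 (add !(b -> (!a -> a))):
            !(b -> (!a -> a)): α-rule — add b, !(!a -> a).
            × closes — contains both b and !b.
      branch 2.2 (add !c):
        !((!a && a) && (b -> (!a -> a))): β-rule — branch into !(!a && a)  //  !(b -> (!a -> a)).
          branch 2.2.1 (add !(!a && a)):
            !(!a && a): β-rule — branch into !!a  //  !a.
              branch 2.2.1.1 (add !!a):
                ○ open, literals {a=1, b=0, c=0, d=0}.
              branch 2.2.1.2 (add !a):
                × closes — contains both a and !a.
          branch 2.2.2 (add !(b -> (!a -> a))):
            !(b -> (!a -> a)): α-rule — add b, !(!a -> a).
            × closes — contains both b and !b.
9 branches closed, 12 open.
An open branch gives a countermodel: a=1, b=1, c=1 (unmentioned atoms arbitrary); the premises hold there but the conclusion fails.

No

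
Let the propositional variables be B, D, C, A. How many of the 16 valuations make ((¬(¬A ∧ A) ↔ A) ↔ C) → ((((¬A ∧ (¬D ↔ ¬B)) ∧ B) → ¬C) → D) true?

12

Initial set: {(((¬(¬A ∧ A) ↔ A) ↔ C) → ((((¬A ∧ (¬D ↔ ¬B)) ∧ B) → ¬C) → D))}.
(((¬(¬A ∧ A) ↔ A) ↔ C) → ((((¬A ∧ (¬D ↔ ¬B)) ∧ B) → ¬C) → D)): β-rule — branch into ¬((¬(¬A ∧ A) ↔ A) ↔ C)  //  ((((¬A ∧ (¬D ↔ ¬B)) ∧ B) → ¬C) → D).
  branch 1 (add ¬((¬(¬A ∧ A) ↔ A) ↔ C)):
    ¬((¬(¬A ∧ A) ↔ A) ↔ C): β-rule — branch into (¬(¬A ∧ A) ↔ A), ¬C  //  ¬(¬(¬A ∧ A) ↔ A), C.
      branch 1.1 (add (¬(¬A ∧ A) ↔ A), ¬C):
        (¬(¬A ∧ A) ↔ A): β-rule — branch into ¬(¬A ∧ A), A  //  ¬¬(¬A ∧ A), ¬A.
          branch 1.1.1 (add ¬(¬A ∧ A), A):
            ¬(¬A ∧ A): β-rule — branch into ¬¬A  //  ¬A.
              branch 1.1.1.1 (add ¬¬A):
                ○ open, literals {A=1, C=0}.
              branch 1.1.1.2 (add ¬A):
                × closes — contains both A and ¬A.
          branch 1.1.2 (add ¬¬(¬A ∧ A), ¬A):
            ¬¬(¬A ∧ A): α-rule — add ¬A, A.
            × closes — contains both A and ¬A.
      branch 1.2 (add ¬(¬(¬A ∧ A) ↔ A), C):
        ¬(¬(¬A ∧ A) ↔ A): β-rule — branch into ¬(¬A ∧ A), ¬A  //  ¬¬(¬A ∧ A), A.
          branch 1.2.1 (add ¬(¬A ∧ A), ¬A):
            ¬(¬A ∧ A): β-rule — branch into ¬¬A  //  ¬A.
              branch 1.2.1.1 (add ¬¬A):
                × closes — contains both A and ¬A.
              branch 1.2.1.2 (add ¬A):
                ○ open, literals {A=0, C=1}.
          branch 1.2.2 (add ¬¬(¬A ∧ A), A):
            ¬¬(¬A ∧ A): α-rule — add ¬A, A.
            × closes — contains both A and ¬A.
  branch 2 (add ((((¬A ∧ (¬D ↔ ¬B)) ∧ B) → ¬C) → D)):
    ((((¬A ∧ (¬D ↔ ¬B)) ∧ B) → ¬C) → D): β-rule — branch into ¬(((¬A ∧ (¬D ↔ ¬B)) ∧ B) → ¬C)  //  D.
      branch 2.1 (add ¬(((¬A ∧ (¬D ↔ ¬B)) ∧ B) → ¬C)):
        ¬(((¬A ∧ (¬D ↔ ¬B)) ∧ B) → ¬C): α-rule — add ((¬A ∧ (¬D ↔ ¬B)) ∧ B), ¬¬C.
        ((¬A ∧ (¬D ↔ ¬B)) ∧ B): α-rule — add (¬A ∧ (¬D ↔ ¬B)), B.
        (¬A ∧ (¬D ↔ ¬B)): α-rule — add ¬A, (¬D ↔ ¬B).
        (¬D ↔ ¬B): β-rule — branch into ¬D, ¬B  //  ¬¬D, ¬¬B.
          branch 2.1.1 (add ¬D, ¬B):
            × closes — contains both B and ¬B.
          branch 2.1.2 (add ¬¬D, ¬¬B):
            ○ open, literals {A=0, B=1, C=1, D=1}.
      branch 2.2 (add D):
        ○ open, literals {D=1}.
5 branches closed, 4 open.
Each open branch fixes some atoms; the unmentioned ones are free. Counting distinct full assignments: branch {A=1, C=0} (B, D) contributes 4 new; branch {A=0, C=1} (B, D) contributes 4 new; branch {A=0, B=1, C=1, D=1} (none free) contributes 0 new; branch {D=1} (B, C, A) contributes 4 new. Total: 12.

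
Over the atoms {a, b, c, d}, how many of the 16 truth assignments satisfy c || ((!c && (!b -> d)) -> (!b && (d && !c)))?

Initial set: {(c || ((!c && (!b -> d)) -> (!b && (d && !c))))}.
(c || ((!c && (!b -> d)) -> (!b && (d && !c)))): β-rule — branch into c  //  ((!c && (!b -> d)) -> (!b && (d && !c))).
  branch 1 (add c):
    ○ open, literals {c=true}.
  branch 2 (add ((!c && (!b -> d)) -> (!b && (d && !c)))):
    ((!c && (!b -> d)) -> (!b && (d && !c))): β-rule — branch into !(!c && (!b -> d))  //  (!b && (d && !c)).
      branch 2.1 (add !(!c && (!b -> d))):
        !(!c && (!b -> d)): β-rule — branch into !!c  //  !(!b -> d).
          branch 2.1.1 (add !!c):
            ○ open, literals {c=true}.
          branch 2.1.2 (add !(!b -> d)):
            !(!b -> d): α-rule — add !b, !d.
            ○ open, literals {b=false, d=false}.
      branch 2.2 (add (!b && (d && !c))):
        (!b && (d && !c)): α-rule — add !b, (d && !c).
        (d && !c): α-rule — add d, !c.
        ○ open, literals {b=false, c=false, d=true}.
0 branches closed, 4 open.
Each open branch fixes some atoms; the unmentioned ones are free. Counting distinct full assignments: branch {c=true} (a, b, d) contributes 8 new; branch {c=true} (a, b, d) contributes 0 new; branch {b=false, d=false} (a, c) contributes 2 new; branch {b=false, c=false, d=true} (a) contributes 2 new. Total: 12.

12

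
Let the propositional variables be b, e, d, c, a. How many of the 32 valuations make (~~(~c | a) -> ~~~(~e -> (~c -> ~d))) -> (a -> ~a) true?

30

Initial set: {((~~(~c | a) -> ~~~(~e -> (~c -> ~d))) -> (a -> ~a))}.
((~~(~c | a) -> ~~~(~e -> (~c -> ~d))) -> (a -> ~a)): β-rule — branch into ~(~~(~c | a) -> ~~~(~e -> (~c -> ~d)))  //  (a -> ~a).
  branch 1 (add ~(~~(~c | a) -> ~~~(~e -> (~c -> ~d)))):
    ~(~~(~c | a) -> ~~~(~e -> (~c -> ~d))): α-rule — add ~~(~c | a), ~~~~(~e -> (~c -> ~d)).
    ~~(~c | a): drop double negation, giving (~c | a).
    ~~~~(~e -> (~c -> ~d)): drop double negation, giving ~~(~e -> (~c -> ~d)).
    (~c | a): β-rule — branch into ~c  //  a.
      branch 1.1 (add ~c):
        ~~(~e -> (~c -> ~d)): β-rule — branch into ~~e  //  (~c -> ~d).
          branch 1.1.1 (add ~~e):
            ○ open, literals {c=F, e=T}.
          branch 1.1.2 (add (~c -> ~d)):
            (~c -> ~d): β-rule — branch into ~~c  //  ~d.
              branch 1.1.2.1 (add ~~c):
                × closes — contains both c and ~c.
              branch 1.1.2.2 (add ~d):
                ○ open, literals {c=F, d=F}.
      branch 1.2 (add a):
        ~~(~e -> (~c -> ~d)): β-rule — branch into ~~e  //  (~c -> ~d).
          branch 1.2.1 (add ~~e):
            ○ open, literals {a=T, e=T}.
          branch 1.2.2 (add (~c -> ~d)):
            (~c -> ~d): β-rule — branch into ~~c  //  ~d.
              branch 1.2.2.1 (add ~~c):
                ○ open, literals {a=T, c=T}.
              branch 1.2.2.2 (add ~d):
                ○ open, literals {a=T, d=F}.
  branch 2 (add (a -> ~a)):
    (a -> ~a): β-rule — branch into ~a  //  ~a.
      branch 2.1 (add ~a):
        ○ open, literals {a=F}.
      branch 2.2 (add ~a):
        ○ open, literals {a=F}.
1 branch closed, 7 open.
Each open branch fixes some atoms; the unmentioned ones are free. Counting distinct full assignments: branch {c=F, e=T} (b, d, a) contributes 8 new; branch {c=F, d=F} (b, e, a) contributes 4 new; branch {a=T, e=T} (b, d, c) contributes 4 new; branch {a=T, c=T} (b, e, d) contributes 4 new; branch {a=T, d=F} (b, e, c) contributes 0 new; branch {a=F} (b, e, d, c) contributes 10 new; branch {a=F} (b, e, d, c) contributes 0 new. Total: 30.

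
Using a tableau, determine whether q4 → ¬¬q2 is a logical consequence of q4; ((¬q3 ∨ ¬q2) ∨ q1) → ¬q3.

No

Initial set: {q4; (((¬q3 ∨ ¬q2) ∨ q1) → ¬q3); ¬(q4 → ¬¬q2)}.
¬(q4 → ¬¬q2): α-rule — add q4, ¬¬¬q2.
¬¬¬q2: drop double negation, giving ¬q2.
(((¬q3 ∨ ¬q2) ∨ q1) → ¬q3): β-rule — branch into ¬((¬q3 ∨ ¬q2) ∨ q1)  //  ¬q3.
  branch 1 (add ¬((¬q3 ∨ ¬q2) ∨ q1)):
    ¬((¬q3 ∨ ¬q2) ∨ q1): α-rule — add ¬(¬q3 ∨ ¬q2), ¬q1.
    ¬(¬q3 ∨ ¬q2): α-rule — add ¬¬q3, ¬¬q2.
    × closes — contains both q2 and ¬q2.
  branch 2 (add ¬q3):
    ○ open, literals {q2=F, q3=F, q4=T}.
1 branch closed, 1 open.
An open branch gives a countermodel: q2=F, q3=F, q4=T (unmentioned atoms arbitrary); the premises hold there but the conclusion fails.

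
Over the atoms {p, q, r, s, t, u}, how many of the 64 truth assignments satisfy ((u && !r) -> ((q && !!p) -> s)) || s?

Initial set: {(((u && !r) -> ((q && !!p) -> s)) || s)}.
(((u && !r) -> ((q && !!p) -> s)) || s): β-rule — branch into ((u && !r) -> ((q && !!p) -> s))  //  s.
  branch 1 (add ((u && !r) -> ((q && !!p) -> s))):
    ((u && !r) -> ((q && !!p) -> s)): β-rule — branch into !(u && !r)  //  ((q && !!p) -> s).
      branch 1.1 (add !(u && !r)):
        !(u && !r): β-rule — branch into !u  //  !!r.
          branch 1.1.1 (add !u):
            ○ open, literals {u=F}.
          branch 1.1.2 (add !!r):
            ○ open, literals {r=T}.
      branch 1.2 (add ((q && !!p) -> s)):
        ((q && !!p) -> s): β-rule — branch into !(q && !!p)  //  s.
          branch 1.2.1 (add !(q && !!p)):
            !(q && !!p): β-rule — branch into !q  //  !!!p.
              branch 1.2.1.1 (add !q):
                ○ open, literals {q=F}.
              branch 1.2.1.2 (add !!!p):
                !!!p: drop double negation, giving !p.
                ○ open, literals {p=F}.
          branch 1.2.2 (add s):
            ○ open, literals {s=T}.
  branch 2 (add s):
    ○ open, literals {s=T}.
0 branches closed, 6 open.
Each open branch fixes some atoms; the unmentioned ones are free. Counting distinct full assignments: branch {u=F} (p, q, r, s, t) contributes 32 new; branch {r=T} (p, q, s, t, u) contributes 16 new; branch {q=F} (p, r, s, t, u) contributes 8 new; branch {p=F} (q, r, s, t, u) contributes 4 new; branch {s=T} (p, q, r, t, u) contributes 2 new; branch {s=T} (p, q, r, t, u) contributes 0 new. Total: 62.

62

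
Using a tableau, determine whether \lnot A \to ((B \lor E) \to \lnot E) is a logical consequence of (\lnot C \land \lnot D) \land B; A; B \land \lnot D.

Initial set: {((\lnot C \land \lnot D) \land B); A; (B \land \lnot D); \lnot (\lnot A \to ((B \lor E) \to \lnot E))}.
((\lnot C \land \lnot D) \land B): α-rule — add (\lnot C \land \lnot D), B.
(B \land \lnot D): α-rule — add B, \lnot D.
\lnot (\lnot A \to ((B \lor E) \to \lnot E)): α-rule — add \lnot A, \lnot ((B \lor E) \to \lnot E).
× closes — contains both A and \lnot A.
All 1 branch closes.
Every branch closed, so the premises entail the conclusion.

Yes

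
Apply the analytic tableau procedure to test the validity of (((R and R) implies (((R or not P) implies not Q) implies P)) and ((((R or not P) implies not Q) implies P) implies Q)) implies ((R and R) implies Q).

Valid

Assume the negation and expand:
Initial set: {not ((((R and R) implies (((R or not P) implies not Q) implies P)) and ((((R or not P) implies not Q) implies P) implies Q)) implies ((R and R) implies Q))}.
not ((((R and R) implies (((R or not P) implies not Q) implies P)) and ((((R or not P) implies not Q) implies P) implies Q)) implies ((R and R) implies Q)): α-rule — add (((R and R) implies (((R or not P) implies not Q) implies P)) and ((((R or not P) implies not Q) implies P) implies Q)), not ((R and R) implies Q).
(((R and R) implies (((R or not P) implies not Q) implies P)) and ((((R or not P) implies not Q) implies P) implies Q)): α-rule — add ((R and R) implies (((R or not P) implies not Q) implies P)), ((((R or not P) implies not Q) implies P) implies Q).
not ((R and R) implies Q): α-rule — add (R and R), not Q.
(R and R): α-rule — add R, R.
((R and R) implies (((R or not P) implies not Q) implies P)): β-rule — branch into not (R and R)  //  (((R or not P) implies not Q) implies P).
  branch 1 (add not (R and R)):
    ((((R or not P) implies not Q) implies P) implies Q): β-rule — branch into not (((R or not P) implies not Q) implies P)  //  Q.
      branch 1.1 (add not (((R or not P) implies not Q) implies P)):
        not (((R or not P) implies not Q) implies P): α-rule — add ((R or not P) implies not Q), not P.
        not (R and R): β-rule — branch into not R  //  not R.
          branch 1.1.1 (add not R):
            × closes — contains both R and not R.
          branch 1.1.2 (add not R):
            × closes — contains both R and not R.
      branch 1.2 (add Q):
        × closes — contains both Q and not Q.
  branch 2 (add (((R or not P) implies not Q) implies P)):
    ((((R or not P) implies not Q) implies P) implies Q): β-rule — branch into not (((R or not P) implies not Q) implies P)  //  Q.
      branch 2.1 (add not (((R or not P) implies not Q) implies P)):
        not (((R or not P) implies not Q) implies P): α-rule — add ((R or not P) implies not Q), not P.
        (((R or not P) implies not Q) implies P): β-rule — branch into not ((R or not P) implies not Q)  //  P.
          branch 2.1.1 (add not ((R or not P) implies not Q)):
            not ((R or not P) implies not Q): α-rule — add (R or not P), not not Q.
            × closes — contains both Q and not Q.
          branch 2.1.2 (add P):
            × closes — contains both P and not P.
      branch 2.2 (add Q):
        × closes — contains both Q and not Q.
All 6 branches close.
Every branch closed, so the negation is unsatisfiable and the formula is valid.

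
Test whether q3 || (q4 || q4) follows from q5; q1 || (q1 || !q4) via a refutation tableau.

No

Initial set: {q5; (q1 || (q1 || !q4)); !(q3 || (q4 || q4))}.
!(q3 || (q4 || q4)): α-rule — add !q3, !(q4 || q4).
!(q4 || q4): α-rule — add !q4, !q4.
(q1 || (q1 || !q4)): β-rule — branch into q1  //  (q1 || !q4).
  branch 1 (add q1):
    ○ open, literals {q1=T, q3=F, q4=F, q5=T}.
  branch 2 (add (q1 || !q4)):
    (q1 || !q4): β-rule — branch into q1  //  !q4.
      branch 2.1 (add q1):
        ○ open, literals {q1=T, q3=F, q4=F, q5=T}.
      branch 2.2 (add !q4):
        ○ open, literals {q3=F, q4=F, q5=T}.
0 branches closed, 3 open.
An open branch gives a countermodel: q1=T, q3=F, q4=F, q5=T (unmentioned atoms arbitrary); the premises hold there but the conclusion fails.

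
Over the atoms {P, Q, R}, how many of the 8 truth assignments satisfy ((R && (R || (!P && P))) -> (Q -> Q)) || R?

8

Initial set: {(((R && (R || (!P && P))) -> (Q -> Q)) || R)}.
(((R && (R || (!P && P))) -> (Q -> Q)) || R): β-rule — branch into ((R && (R || (!P && P))) -> (Q -> Q))  //  R.
  branch 1 (add ((R && (R || (!P && P))) -> (Q -> Q))):
    ((R && (R || (!P && P))) -> (Q -> Q)): β-rule — branch into !(R && (R || (!P && P)))  //  (Q -> Q).
      branch 1.1 (add !(R && (R || (!P && P)))):
        !(R && (R || (!P && P))): β-rule — branch into !R  //  !(R || (!P && P)).
          branch 1.1.1 (add !R):
            ○ open, literals {R=0}.
          branch 1.1.2 (add !(R || (!P && P))):
            !(R || (!P && P)): α-rule — add !R, !(!P && P).
            !(!P && P): β-rule — branch into !!P  //  !P.
              branch 1.1.2.1 (add !!P):
                ○ open, literals {P=1, R=0}.
              branch 1.1.2.2 (add !P):
                ○ open, literals {P=0, R=0}.
      branch 1.2 (add (Q -> Q)):
        (Q -> Q): β-rule — branch into !Q  //  Q.
          branch 1.2.1 (add !Q):
            ○ open, literals {Q=0}.
          branch 1.2.2 (add Q):
            ○ open, literals {Q=1}.
  branch 2 (add R):
    ○ open, literals {R=1}.
0 branches closed, 6 open.
Each open branch fixes some atoms; the unmentioned ones are free. Counting distinct full assignments: branch {R=0} (P, Q) contributes 4 new; branch {P=1, R=0} (Q) contributes 0 new; branch {P=0, R=0} (Q) contributes 0 new; branch {Q=0} (P, R) contributes 2 new; branch {Q=1} (P, R) contributes 2 new; branch {R=1} (P, Q) contributes 0 new. Total: 8.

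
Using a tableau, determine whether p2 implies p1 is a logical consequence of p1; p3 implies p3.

Yes

Initial set: {p1; (p3 implies p3); not (p2 implies p1)}.
not (p2 implies p1): α-rule — add p2, not p1.
× closes — contains both p1 and not p1.
All 1 branch closes.
Every branch closed, so the premises entail the conclusion.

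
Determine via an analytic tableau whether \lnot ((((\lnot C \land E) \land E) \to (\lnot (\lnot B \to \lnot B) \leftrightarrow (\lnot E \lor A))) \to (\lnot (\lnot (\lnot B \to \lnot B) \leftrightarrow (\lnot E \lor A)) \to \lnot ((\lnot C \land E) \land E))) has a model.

Unsatisfiable

Initial set: {\lnot ((((\lnot C \land E) \land E) \to (\lnot (\lnot B \to \lnot B) \leftrightarrow (\lnot E \lor A))) \to (\lnot (\lnot (\lnot B \to \lnot B) \leftrightarrow (\lnot E \lor A)) \to \lnot ((\lnot C \land E) \land E)))}.
\lnot ((((\lnot C \land E) \land E) \to (\lnot (\lnot B \to \lnot B) \leftrightarrow (\lnot E \lor A))) \to (\lnot (\lnot (\lnot B \to \lnot B) \leftrightarrow (\lnot E \lor A)) \to \lnot ((\lnot C \land E) \land E))): α-rule — add (((\lnot C \land E) \land E) \to (\lnot (\lnot B \to \lnot B) \leftrightarrow (\lnot E \lor A))), \lnot (\lnot (\lnot (\lnot B \to \lnot B) \leftrightarrow (\lnot E \lor A)) \to \lnot ((\lnot C \land E) \land E)).
\lnot (\lnot (\lnot (\lnot B \to \lnot B) \leftrightarrow (\lnot E \lor A)) \to \lnot ((\lnot C \land E) \land E)): α-rule — add \lnot (\lnot (\lnot B \to \lnot B) \leftrightarrow (\lnot E \lor A)), \lnot \lnot ((\lnot C \land E) \land E).
\lnot \lnot ((\lnot C \land E) \land E): α-rule — add (\lnot C \land E), E.
(\lnot C \land E): α-rule — add \lnot C, E.
(((\lnot C \land E) \land E) \to (\lnot (\lnot B \to \lnot B) \leftrightarrow (\lnot E \lor A))): β-rule — branch into \lnot ((\lnot C \land E) \land E)  //  (\lnot (\lnot B \to \lnot B) \leftrightarrow (\lnot E \lor A)).
  branch 1 (add \lnot ((\lnot C \land E) \land E)):
    \lnot (\lnot (\lnot B \to \lnot B) \leftrightarrow (\lnot E \lor A)): β-rule — branch into \lnot (\lnot B \to \lnot B), \lnot (\lnot E \lor A)  //  \lnot \lnot (\lnot B \to \lnot B), (\lnot E \lor A).
      branch 1.1 (add \lnot (\lnot B \to \lnot B), \lnot (\lnot E \lor A)):
        \lnot (\lnot B \to \lnot B): α-rule — add \lnot B, \lnot \lnot B.
        × closes — contains both B and \lnot B.
      branch 1.2 (add \lnot \lnot (\lnot B \to \lnot B), (\lnot E \lor A)):
        \lnot ((\lnot C \land E) \land E): β-rule — branch into \lnot (\lnot C \land E)  //  \lnot E.
          branch 1.2.1 (add \lnot (\lnot C \land E)):
            \lnot \lnot (\lnot B \to \lnot B): β-rule — branch into \lnot \lnot B  //  \lnot B.
              branch 1.2.1.1 (add \lnot \lnot B):
                (\lnot E \lor A): β-rule — branch into \lnot E  //  A.
                  branch 1.2.1.1.1 (add \lnot E):
                    × closes — contains both E and \lnot E.
                  branch 1.2.1.1.2 (add A):
                    \lnot (\lnot C \land E): β-rule — branch into \lnot \lnot C  //  \lnot E.
                      branch 1.2.1.1.2.1 (add \lnot \lnot C):
                        × closes — contains both C and \lnot C.
                      branch 1.2.1.1.2.2 (add \lnot E):
                        × closes — contains both E and \lnot E.
              branch 1.2.1.2 (add \lnot B):
                (\lnot E \lor A): β-rule — branch into \lnot E  //  A.
                  branch 1.2.1.2.1 (add \lnot E):
                    × closes — contains both E and \lnot E.
                  branch 1.2.1.2.2 (add A):
                    \lnot (\lnot C \land E): β-rule — branch into \lnot \lnot C  //  \lnot E.
                      branch 1.2.1.2.2.1 (add \lnot \lnot C):
                        × closes — contains both C and \lnot C.
                      branch 1.2.1.2.2.2 (add \lnot E):
                        × closes — contains both E and \lnot E.
          branch 1.2.2 (add \lnot E):
            × closes — contains both E and \lnot E.
  branch 2 (add (\lnot (\lnot B \to \lnot B) \leftrightarrow (\lnot E \lor A))):
    \lnot (\lnot (\lnot B \to \lnot B) \leftrightarrow (\lnot E \lor A)): β-rule — branch into \lnot (\lnot B \to \lnot B), \lnot (\lnot E \lor A)  //  \lnot \lnot (\lnot B \to \lnot B), (\lnot E \lor A).
      branch 2.1 (add \lnot (\lnot B \to \lnot B), \lnot (\lnot E \lor A)):
        \lnot (\lnot B \to \lnot B): α-rule — add \lnot B, \lnot \lnot B.
        × closes — contains both B and \lnot B.
      branch 2.2 (add \lnot \lnot (\lnot B \to \lnot B), (\lnot E \lor A)):
        (\lnot (\lnot B \to \lnot B) \leftrightarrow (\lnot E \lor A)): β-rule — branch into \lnot (\lnot B \to \lnot B), (\lnot E \lor A)  //  \lnot \lnot (\lnot B \to \lnot B), \lnot (\lnot E \lor A).
          branch 2.2.1 (add \lnot (\lnot B \to \lnot B), (\lnot E \lor A)):
            \lnot (\lnot B \to \lnot B): α-rule — add \lnot B, \lnot \lnot B.
            × closes — contains both B and \lnot B.
          branch 2.2.2 (add \lnot \lnot (\lnot B \to \lnot B), \lnot (\lnot E \lor A)):
            \lnot (\lnot E \lor A): α-rule — add \lnot \lnot E, \lnot A.
            \lnot \lnot (\lnot B \to \lnot B): β-rule — branch into \lnot \lnot B  //  \lnot B.
              branch 2.2.2.1 (add \lnot \lnot B):
                (\lnot E \lor A): β-rule — branch into \lnot E  //  A.
                  branch 2.2.2.1.1 (add \lnot E):
                    × closes — contains both E and \lnot E.
                  branch 2.2.2.1.2 (add A):
                    × closes — contains both A and \lnot A.
              branch 2.2.2.2 (add \lnot B):
                (\lnot E \lor A): β-rule — branch into \lnot E  //  A.
                  branch 2.2.2.2.1 (add \lnot E):
                    × closes — contains both E and \lnot E.
                  branch 2.2.2.2.2 (add A):
                    × closes — contains both A and \lnot A.
All 14 branches close.
Every branch closed; the formula is unsatisfiable.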